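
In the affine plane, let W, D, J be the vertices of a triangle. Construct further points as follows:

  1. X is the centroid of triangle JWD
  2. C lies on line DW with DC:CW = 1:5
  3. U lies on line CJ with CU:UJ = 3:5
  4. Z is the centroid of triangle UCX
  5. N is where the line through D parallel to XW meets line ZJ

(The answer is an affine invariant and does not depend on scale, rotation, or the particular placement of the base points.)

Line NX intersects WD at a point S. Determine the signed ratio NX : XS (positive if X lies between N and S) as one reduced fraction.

NX:XS = -278/191

Choose coordinates W = (0, 0), D = (1, 0), J = (0, 1).
1. X is the centroid of triangle JWD ⇒ X = (1/3, 1/3)
2. C lies on line DW with DC:CW = 1:5 ⇒ C = (5/6, 0)
3. U lies on line CJ with CU:UJ = 3:5 ⇒ U = (25/48, 3/8)
4. Z is the centroid of triangle UCX ⇒ Z = (9/16, 17/72)
5. N is where the line through D parallel to XW meets line ZJ ⇒ N = (162/191, -29/191)
line NX meets WD at S = (191/278, 0)
X = N + t·(S−N) with t = 278/87, so NX:XS = 278/87:-191/87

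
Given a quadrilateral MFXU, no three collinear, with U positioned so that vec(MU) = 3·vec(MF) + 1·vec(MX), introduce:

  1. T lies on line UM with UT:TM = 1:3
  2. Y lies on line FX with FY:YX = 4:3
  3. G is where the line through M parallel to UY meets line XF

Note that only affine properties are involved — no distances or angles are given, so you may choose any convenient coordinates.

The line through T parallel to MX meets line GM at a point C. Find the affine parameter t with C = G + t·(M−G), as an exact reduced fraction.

Work in coordinates with M = (0, 0), F = (1, 0), X = (0, 1), U = (3, 1).
1. T lies on line UM with UT:TM = 1:3 ⇒ T = (9/4, 3/4)
2. Y lies on line FX with FY:YX = 4:3 ⇒ Y = (3/7, 4/7)
3. G is where the line through M parallel to UY meets line XF ⇒ G = (6/7, 1/7)
through T parallel to MX: direction (0, 1); meets GM at C = (9/4, 3/8)
C = G + t·(M−G) with t = -13/8

t = -13/8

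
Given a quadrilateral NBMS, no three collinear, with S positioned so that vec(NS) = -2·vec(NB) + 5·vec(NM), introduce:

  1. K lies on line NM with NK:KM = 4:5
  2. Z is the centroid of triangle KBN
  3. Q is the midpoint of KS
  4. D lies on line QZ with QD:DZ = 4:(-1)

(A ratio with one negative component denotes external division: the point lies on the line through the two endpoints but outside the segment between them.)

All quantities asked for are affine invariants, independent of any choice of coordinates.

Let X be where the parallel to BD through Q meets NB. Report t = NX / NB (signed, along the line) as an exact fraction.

t = -213/115

Work in coordinates with N = (0, 0), B = (1, 0), M = (0, 1), S = (-2, 5).
1. K lies on line NM with NK:KM = 4:5 ⇒ K = (0, 4/9)
2. Z is the centroid of triangle KBN ⇒ Z = (1/3, 4/27)
3. Q is the midpoint of KS ⇒ Q = (-1, 49/18)
4. D lies on line QZ with QD:DZ = 4:(-1) ⇒ D = (7/9, -115/162)
through Q parallel to BD: direction (-2/9, -115/162); meets NB at X = (-213/115, 0)
X = N + t·(B−N) with t = -213/115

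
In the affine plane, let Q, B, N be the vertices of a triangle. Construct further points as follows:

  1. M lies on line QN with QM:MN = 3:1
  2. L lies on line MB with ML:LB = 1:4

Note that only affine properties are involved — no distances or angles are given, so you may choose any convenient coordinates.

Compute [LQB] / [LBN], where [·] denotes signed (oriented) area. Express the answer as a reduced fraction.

[LQB]:[LBN] = 3

Assign Q = (0, 0), B = (1, 0), N = (0, 1) — the answer is frame-independent, so this choice is without loss of generality.
1. M lies on line QN with QM:MN = 3:1 ⇒ M = (0, 3/4)
2. L lies on line MB with ML:LB = 1:4 ⇒ L = (1/5, 3/5)
2·[LQB] = 3/5, 2·[LBN] = 1/5
[LQB]:[LBN] = 3/5:1/5 = 3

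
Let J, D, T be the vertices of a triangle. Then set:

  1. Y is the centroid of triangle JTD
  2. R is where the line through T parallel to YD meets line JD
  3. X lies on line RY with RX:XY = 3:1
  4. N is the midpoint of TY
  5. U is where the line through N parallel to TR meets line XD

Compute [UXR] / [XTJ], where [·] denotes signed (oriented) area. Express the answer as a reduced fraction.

Set J = (0, 0), D = (1, 0), T = (0, 1); any affine frame gives the same invariant.
1. Y is the centroid of triangle JTD ⇒ Y = (1/3, 1/3)
2. R is where the line through T parallel to YD meets line JD ⇒ R = (2, 0)
3. X lies on line RY with RX:XY = 3:1 ⇒ X = (3/4, 1/4)
4. N is the midpoint of TY ⇒ N = (1/6, 2/3)
5. U is where the line through N parallel to TR meets line XD ⇒ U = (1/2, 1/2)
2·[UXR] = 1/4, 2·[XTJ] = 3/4
[UXR]:[XTJ] = 1/4:3/4 = 1/3

[UXR]:[XTJ] = 1/3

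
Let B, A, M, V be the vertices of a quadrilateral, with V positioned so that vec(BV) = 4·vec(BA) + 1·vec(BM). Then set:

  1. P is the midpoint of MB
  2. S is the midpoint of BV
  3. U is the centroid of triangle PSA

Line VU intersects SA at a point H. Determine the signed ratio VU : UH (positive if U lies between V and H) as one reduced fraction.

Work in coordinates with B = (0, 0), A = (1, 0), M = (0, 1), V = (4, 1).
1. P is the midpoint of MB ⇒ P = (0, 1/2)
2. S is the midpoint of BV ⇒ S = (2, 1/2)
3. U is the centroid of triangle PSA ⇒ U = (1, 1/3)
line VU meets SA at H = (11/5, 3/5)
U = V + t·(H−V) with t = 5/3, so VU:UH = 5/3:-2/3

VU:UH = -5/2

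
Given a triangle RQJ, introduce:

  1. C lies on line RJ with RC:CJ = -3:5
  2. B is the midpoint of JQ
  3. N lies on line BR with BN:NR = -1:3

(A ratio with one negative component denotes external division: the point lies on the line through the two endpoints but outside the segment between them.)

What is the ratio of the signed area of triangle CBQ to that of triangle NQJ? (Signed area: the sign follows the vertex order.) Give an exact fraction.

[CBQ]:[NQJ] = 5/2

Choose coordinates R = (0, 0), Q = (1, 0), J = (0, 1).
1. C lies on line RJ with RC:CJ = -3:5 ⇒ C = (0, -3/2)
2. B is the midpoint of JQ ⇒ B = (1/2, 1/2)
3. N lies on line BR with BN:NR = -1:3 ⇒ N = (3/4, 3/4)
2·[CBQ] = -5/4, 2·[NQJ] = -1/2
[CBQ]:[NQJ] = -5/4:-1/2 = 5/2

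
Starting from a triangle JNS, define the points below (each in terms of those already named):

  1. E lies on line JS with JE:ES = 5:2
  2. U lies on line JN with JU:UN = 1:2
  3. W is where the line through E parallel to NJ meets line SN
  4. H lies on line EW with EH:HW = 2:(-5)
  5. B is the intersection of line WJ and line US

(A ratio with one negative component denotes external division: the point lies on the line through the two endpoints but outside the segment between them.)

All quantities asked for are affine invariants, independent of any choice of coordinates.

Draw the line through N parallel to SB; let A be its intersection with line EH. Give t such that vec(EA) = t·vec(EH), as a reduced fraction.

Work in coordinates with J = (0, 0), N = (1, 0), S = (0, 1).
1. E lies on line JS with JE:ES = 5:2 ⇒ E = (0, 5/7)
2. U lies on line JN with JU:UN = 1:2 ⇒ U = (1/3, 0)
3. W is where the line through E parallel to NJ meets line SN ⇒ W = (2/7, 5/7)
4. H lies on line EW with EH:HW = 2:(-5) ⇒ H = (-4/21, 5/7)
5. B is the intersection of line WJ and line US ⇒ B = (2/11, 5/11)
through N parallel to SB: direction (2/11, -6/11); meets EH at A = (16/21, 5/7)
A = E + t·(H−E) with t = -4

t = -4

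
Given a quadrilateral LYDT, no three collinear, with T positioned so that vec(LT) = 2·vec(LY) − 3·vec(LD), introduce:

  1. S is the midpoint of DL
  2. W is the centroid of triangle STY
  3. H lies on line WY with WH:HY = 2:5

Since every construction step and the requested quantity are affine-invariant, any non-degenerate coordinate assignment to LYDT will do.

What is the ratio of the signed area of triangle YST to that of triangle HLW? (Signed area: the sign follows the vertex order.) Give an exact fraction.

[YST]:[HLW] = 21/2

Work in coordinates with L = (0, 0), Y = (1, 0), D = (0, 1), T = (2, -3).
1. S is the midpoint of DL ⇒ S = (0, 1/2)
2. W is the centroid of triangle STY ⇒ W = (1, -5/6)
3. H lies on line WY with WH:HY = 2:5 ⇒ H = (1, -25/42)
2·[YST] = 5/2, 2·[HLW] = 5/21
[YST]:[HLW] = 5/2:5/21 = 21/2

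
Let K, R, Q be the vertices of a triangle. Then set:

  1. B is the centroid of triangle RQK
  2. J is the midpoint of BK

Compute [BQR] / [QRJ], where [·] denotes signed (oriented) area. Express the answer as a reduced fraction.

Choose coordinates K = (0, 0), R = (1, 0), Q = (0, 1).
1. B is the centroid of triangle RQK ⇒ B = (1/3, 1/3)
2. J is the midpoint of BK ⇒ J = (1/6, 1/6)
2·[BQR] = -1/3, 2·[QRJ] = -2/3
[BQR]:[QRJ] = -1/3:-2/3 = 1/2

[BQR]:[QRJ] = 1/2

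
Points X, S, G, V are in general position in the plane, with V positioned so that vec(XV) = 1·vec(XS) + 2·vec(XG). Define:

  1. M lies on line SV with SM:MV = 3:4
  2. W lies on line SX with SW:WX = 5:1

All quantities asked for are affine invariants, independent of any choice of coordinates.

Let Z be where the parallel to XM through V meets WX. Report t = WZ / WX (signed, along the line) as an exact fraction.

t = 9

Work in coordinates with X = (0, 0), S = (1, 0), G = (0, 1), V = (1, 2).
1. M lies on line SV with SM:MV = 3:4 ⇒ M = (1, 6/7)
2. W lies on line SX with SW:WX = 5:1 ⇒ W = (1/6, 0)
through V parallel to XM: direction (1, 6/7); meets WX at Z = (-4/3, 0)
Z = W + t·(X−W) with t = 9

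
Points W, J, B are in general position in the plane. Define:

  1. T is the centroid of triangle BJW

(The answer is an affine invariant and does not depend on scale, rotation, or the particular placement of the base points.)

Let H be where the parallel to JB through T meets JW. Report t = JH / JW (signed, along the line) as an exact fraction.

Set W = (0, 0), J = (1, 0), B = (0, 1); any affine frame gives the same invariant.
1. T is the centroid of triangle BJW ⇒ T = (1/3, 1/3)
through T parallel to JB: direction (-1, 1); meets JW at H = (2/3, 0)
H = J + t·(W−J) with t = 1/3

t = 1/3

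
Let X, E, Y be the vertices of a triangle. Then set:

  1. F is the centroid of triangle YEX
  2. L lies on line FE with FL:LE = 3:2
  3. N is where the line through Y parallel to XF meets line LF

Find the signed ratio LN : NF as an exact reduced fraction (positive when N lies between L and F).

Set X = (0, 0), E = (1, 0), Y = (0, 1); any affine frame gives the same invariant.
1. F is the centroid of triangle YEX ⇒ F = (1/3, 1/3)
2. L lies on line FE with FL:LE = 3:2 ⇒ L = (11/15, 2/15)
3. N is where the line through Y parallel to XF meets line LF ⇒ N = (-1/3, 2/3)
N = L + t·(F−L) with t = 8/3, so LN:NF = t:(1−t) = 8/3:-5/3

LN:NF = -8/5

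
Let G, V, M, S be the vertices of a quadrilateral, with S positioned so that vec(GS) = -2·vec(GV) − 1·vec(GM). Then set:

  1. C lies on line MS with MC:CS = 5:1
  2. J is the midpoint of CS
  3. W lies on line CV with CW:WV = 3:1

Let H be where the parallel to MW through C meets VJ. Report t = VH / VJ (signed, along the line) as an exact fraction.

Choose coordinates G = (0, 0), V = (1, 0), M = (0, 1), S = (-2, -1).
1. C lies on line MS with MC:CS = 5:1 ⇒ C = (-5/3, -2/3)
2. J is the midpoint of CS ⇒ J = (-11/6, -5/6)
3. W lies on line CV with CW:WV = 3:1 ⇒ W = (1/3, -1/6)
through C parallel to MW: direction (1/3, -7/6); meets VJ at H = (-211/129, -100/129)
H = V + t·(J−V) with t = 40/43

t = 40/43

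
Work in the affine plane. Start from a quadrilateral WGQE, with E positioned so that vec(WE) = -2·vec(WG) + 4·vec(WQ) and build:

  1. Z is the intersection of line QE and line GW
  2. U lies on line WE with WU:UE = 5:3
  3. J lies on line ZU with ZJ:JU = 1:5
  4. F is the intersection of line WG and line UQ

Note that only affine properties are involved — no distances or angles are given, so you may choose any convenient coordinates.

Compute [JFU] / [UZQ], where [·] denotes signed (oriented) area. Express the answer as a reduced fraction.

Choose coordinates W = (0, 0), G = (1, 0), Q = (0, 1), E = (-2, 4).
1. Z is the intersection of line QE and line GW ⇒ Z = (2/3, 0)
2. U lies on line WE with WU:UE = 5:3 ⇒ U = (-5/4, 5/2)
3. J lies on line ZU with ZJ:JU = 1:5 ⇒ J = (25/72, 5/12)
4. F is the intersection of line WG and line UQ ⇒ F = (5/6, 0)
2·[JFU] = 25/72, 2·[UZQ] = 1/4
[JFU]:[UZQ] = 25/72:1/4 = 25/18

[JFU]:[UZQ] = 25/18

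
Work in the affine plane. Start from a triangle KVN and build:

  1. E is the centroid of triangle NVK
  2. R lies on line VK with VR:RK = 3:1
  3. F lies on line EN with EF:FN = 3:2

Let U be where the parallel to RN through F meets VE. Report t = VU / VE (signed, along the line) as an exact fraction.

Choose coordinates K = (0, 0), V = (1, 0), N = (0, 1).
1. E is the centroid of triangle NVK ⇒ E = (1/3, 1/3)
2. R lies on line VK with VR:RK = 3:1 ⇒ R = (1/4, 0)
3. F lies on line EN with EF:FN = 3:2 ⇒ F = (2/15, 11/15)
through F parallel to RN: direction (-1/4, 1); meets VE at U = (23/105, 41/105)
U = V + t·(E−V) with t = 41/35

t = 41/35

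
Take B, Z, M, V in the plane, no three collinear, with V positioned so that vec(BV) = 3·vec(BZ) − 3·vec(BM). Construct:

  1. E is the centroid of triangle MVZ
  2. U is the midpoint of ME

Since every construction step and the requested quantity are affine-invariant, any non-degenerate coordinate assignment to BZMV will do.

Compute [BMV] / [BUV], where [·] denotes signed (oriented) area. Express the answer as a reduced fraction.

[BMV]:[BUV] = 6/5

Assign B = (0, 0), Z = (1, 0), M = (0, 1), V = (3, -3) — the answer is frame-independent, so this choice is without loss of generality.
1. E is the centroid of triangle MVZ ⇒ E = (4/3, -2/3)
2. U is the midpoint of ME ⇒ U = (2/3, 1/6)
2·[BMV] = -3, 2·[BUV] = -5/2
[BMV]:[BUV] = -3:-5/2 = 6/5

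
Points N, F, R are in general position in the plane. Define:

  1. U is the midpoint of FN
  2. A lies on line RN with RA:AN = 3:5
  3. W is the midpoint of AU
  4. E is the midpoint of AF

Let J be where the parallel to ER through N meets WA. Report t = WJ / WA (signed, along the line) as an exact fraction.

t = 21

Work in coordinates with N = (0, 0), F = (1, 0), R = (0, 1).
1. U is the midpoint of FN ⇒ U = (1/2, 0)
2. A lies on line RN with RA:AN = 3:5 ⇒ A = (0, 5/8)
3. W is the midpoint of AU ⇒ W = (1/4, 5/16)
4. E is the midpoint of AF ⇒ E = (1/2, 5/16)
through N parallel to ER: direction (-1/2, 11/16); meets WA at J = (-5, 55/8)
J = W + t·(A−W) with t = 21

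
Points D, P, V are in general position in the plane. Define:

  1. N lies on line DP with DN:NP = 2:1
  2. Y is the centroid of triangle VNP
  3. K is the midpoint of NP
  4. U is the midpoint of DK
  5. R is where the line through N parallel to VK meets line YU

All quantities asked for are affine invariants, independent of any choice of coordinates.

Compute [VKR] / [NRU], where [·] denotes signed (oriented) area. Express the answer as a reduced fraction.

[VKR]:[NRU] = -10/3

Choose coordinates D = (0, 0), P = (1, 0), V = (0, 1).
1. N lies on line DP with DN:NP = 2:1 ⇒ N = (2/3, 0)
2. Y is the centroid of triangle VNP ⇒ Y = (5/9, 1/3)
3. K is the midpoint of NP ⇒ K = (5/6, 0)
4. U is the midpoint of DK ⇒ U = (5/12, 0)
5. R is where the line through N parallel to VK meets line YU ⇒ R = (1/2, 1/5)
2·[VKR] = -1/6, 2·[NRU] = 1/20
[VKR]:[NRU] = -1/6:1/20 = -10/3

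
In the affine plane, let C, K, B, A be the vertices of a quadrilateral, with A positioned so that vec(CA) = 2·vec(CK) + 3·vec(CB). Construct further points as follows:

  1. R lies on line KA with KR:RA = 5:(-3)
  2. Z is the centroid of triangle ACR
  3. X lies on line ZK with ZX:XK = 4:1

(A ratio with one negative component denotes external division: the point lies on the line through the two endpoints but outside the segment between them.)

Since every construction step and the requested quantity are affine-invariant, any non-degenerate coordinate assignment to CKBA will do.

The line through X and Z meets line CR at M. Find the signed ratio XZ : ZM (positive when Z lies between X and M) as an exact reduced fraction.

XZ:ZM = 16/5

Work in coordinates with C = (0, 0), K = (1, 0), B = (0, 1), A = (2, 3).
1. R lies on line KA with KR:RA = 5:(-3) ⇒ R = (7/2, 15/2)
2. Z is the centroid of triangle ACR ⇒ Z = (11/6, 7/2)
3. X lies on line ZK with ZX:XK = 4:1 ⇒ X = (7/6, 7/10)
line XZ meets CR at M = (49/24, 35/8)
Z = X + t·(M−X) with t = 16/21, so XZ:ZM = 16/21:5/21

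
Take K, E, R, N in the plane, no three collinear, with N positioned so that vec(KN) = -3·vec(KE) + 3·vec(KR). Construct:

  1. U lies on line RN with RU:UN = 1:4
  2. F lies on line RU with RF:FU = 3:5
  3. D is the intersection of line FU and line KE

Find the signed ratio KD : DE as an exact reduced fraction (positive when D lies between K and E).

KD:DE = -3

Set K = (0, 0), E = (1, 0), R = (0, 1), N = (-3, 3); any affine frame gives the same invariant.
1. U lies on line RN with RU:UN = 1:4 ⇒ U = (-3/5, 7/5)
2. F lies on line RU with RF:FU = 3:5 ⇒ F = (-9/40, 23/20)
3. D is the intersection of line FU and line KE ⇒ D = (3/2, 0)
D = K + t·(E−K) with t = 3/2, so KD:DE = t:(1−t) = 3/2:-1/2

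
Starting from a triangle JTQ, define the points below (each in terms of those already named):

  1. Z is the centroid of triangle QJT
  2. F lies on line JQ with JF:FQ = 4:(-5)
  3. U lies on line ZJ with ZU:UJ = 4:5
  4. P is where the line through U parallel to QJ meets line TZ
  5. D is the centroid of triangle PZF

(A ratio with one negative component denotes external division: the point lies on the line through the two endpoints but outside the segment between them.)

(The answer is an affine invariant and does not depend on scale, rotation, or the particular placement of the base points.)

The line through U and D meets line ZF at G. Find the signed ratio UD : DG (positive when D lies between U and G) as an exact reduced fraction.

UD:DG = 5/3

Work in coordinates with J = (0, 0), T = (1, 0), Q = (0, 1).
1. Z is the centroid of triangle QJT ⇒ Z = (1/3, 1/3)
2. F lies on line JQ with JF:FQ = 4:(-5) ⇒ F = (0, -4)
3. U lies on line ZJ with ZU:UJ = 4:5 ⇒ U = (5/27, 5/27)
4. P is where the line through U parallel to QJ meets line TZ ⇒ P = (5/27, 11/27)
5. D is the centroid of triangle PZF ⇒ D = (14/81, -88/81)
line UD meets ZF at G = (67/405, -749/405)
D = U + t·(G−U) with t = 5/8, so UD:DG = 5/8:3/8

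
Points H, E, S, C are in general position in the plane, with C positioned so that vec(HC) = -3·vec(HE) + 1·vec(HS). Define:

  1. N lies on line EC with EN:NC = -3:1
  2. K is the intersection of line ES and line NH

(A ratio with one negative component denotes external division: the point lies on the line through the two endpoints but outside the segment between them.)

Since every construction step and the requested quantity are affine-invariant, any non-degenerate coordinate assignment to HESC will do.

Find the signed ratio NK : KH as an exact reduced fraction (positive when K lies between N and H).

Set H = (0, 0), E = (1, 0), S = (0, 1), C = (-3, 1); any affine frame gives the same invariant.
1. N lies on line EC with EN:NC = -3:1 ⇒ N = (-5, 3/2)
2. K is the intersection of line ES and line NH ⇒ K = (10/7, -3/7)
K = N + t·(H−N) with t = 9/7, so NK:KH = t:(1−t) = 9/7:-2/7

NK:KH = -9/2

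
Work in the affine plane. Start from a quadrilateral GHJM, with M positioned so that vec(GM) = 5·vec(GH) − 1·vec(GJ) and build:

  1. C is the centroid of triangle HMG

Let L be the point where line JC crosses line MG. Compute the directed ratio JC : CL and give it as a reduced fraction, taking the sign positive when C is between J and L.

Set G = (0, 0), H = (1, 0), J = (0, 1), M = (5, -1); any affine frame gives the same invariant.
1. C is the centroid of triangle HMG ⇒ C = (2, -1/3)
line JC meets MG at L = (15/7, -3/7)
C = J + t·(L−J) with t = 14/15, so JC:CL = 14/15:1/15

JC:CL = 14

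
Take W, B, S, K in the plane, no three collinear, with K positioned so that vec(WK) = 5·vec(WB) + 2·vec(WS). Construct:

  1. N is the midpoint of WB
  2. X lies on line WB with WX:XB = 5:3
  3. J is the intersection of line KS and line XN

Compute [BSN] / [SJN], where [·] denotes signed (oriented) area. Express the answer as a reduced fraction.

[BSN]:[SJN] = 1/11

Choose coordinates W = (0, 0), B = (1, 0), S = (0, 1), K = (5, 2).
1. N is the midpoint of WB ⇒ N = (1/2, 0)
2. X lies on line WB with WX:XB = 5:3 ⇒ X = (5/8, 0)
3. J is the intersection of line KS and line XN ⇒ J = (-5, 0)
2·[BSN] = 1/2, 2·[SJN] = 11/2
[BSN]:[SJN] = 1/2:11/2 = 1/11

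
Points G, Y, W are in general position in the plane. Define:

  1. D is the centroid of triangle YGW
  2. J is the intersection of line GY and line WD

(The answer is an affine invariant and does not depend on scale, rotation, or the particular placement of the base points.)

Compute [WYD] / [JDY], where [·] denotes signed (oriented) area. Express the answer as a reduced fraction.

[WYD]:[JDY] = 2

Work in coordinates with G = (0, 0), Y = (1, 0), W = (0, 1).
1. D is the centroid of triangle YGW ⇒ D = (1/3, 1/3)
2. J is the intersection of line GY and line WD ⇒ J = (1/2, 0)
2·[WYD] = -1/3, 2·[JDY] = -1/6
[WYD]:[JDY] = -1/3:-1/6 = 2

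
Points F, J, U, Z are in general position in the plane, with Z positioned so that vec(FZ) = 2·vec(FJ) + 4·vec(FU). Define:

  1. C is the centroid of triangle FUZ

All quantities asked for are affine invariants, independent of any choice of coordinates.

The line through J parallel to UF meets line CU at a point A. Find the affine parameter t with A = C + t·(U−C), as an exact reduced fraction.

Choose coordinates F = (0, 0), J = (1, 0), U = (0, 1), Z = (2, 4).
1. C is the centroid of triangle FUZ ⇒ C = (2/3, 5/3)
through J parallel to UF: direction (0, -1); meets CU at A = (1, 2)
A = C + t·(U−C) with t = -1/2

t = -1/2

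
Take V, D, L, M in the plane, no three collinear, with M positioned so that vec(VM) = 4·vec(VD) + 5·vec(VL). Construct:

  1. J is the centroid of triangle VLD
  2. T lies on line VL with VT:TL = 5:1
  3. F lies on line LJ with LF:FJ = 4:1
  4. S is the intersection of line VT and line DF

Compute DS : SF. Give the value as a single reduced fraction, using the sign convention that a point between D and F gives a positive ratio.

DS:SF = -15/4

Choose coordinates V = (0, 0), D = (1, 0), L = (0, 1), M = (4, 5).
1. J is the centroid of triangle VLD ⇒ J = (1/3, 1/3)
2. T lies on line VL with VT:TL = 5:1 ⇒ T = (0, 5/6)
3. F lies on line LJ with LF:FJ = 4:1 ⇒ F = (4/15, 7/15)
4. S is the intersection of line VT and line DF ⇒ S = (0, 7/11)
S = D + t·(F−D) with t = 15/11, so DS:SF = t:(1−t) = 15/11:-4/11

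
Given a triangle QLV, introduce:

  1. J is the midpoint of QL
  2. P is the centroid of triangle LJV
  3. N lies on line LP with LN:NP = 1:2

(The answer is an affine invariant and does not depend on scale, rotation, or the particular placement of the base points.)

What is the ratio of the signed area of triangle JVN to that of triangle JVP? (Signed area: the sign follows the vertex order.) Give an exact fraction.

[JVN]:[JVP] = 7/3

Choose coordinates Q = (0, 0), L = (1, 0), V = (0, 1).
1. J is the midpoint of QL ⇒ J = (1/2, 0)
2. P is the centroid of triangle LJV ⇒ P = (1/2, 1/3)
3. N lies on line LP with LN:NP = 1:2 ⇒ N = (5/6, 1/9)
2·[JVN] = -7/18, 2·[JVP] = -1/6
[JVN]:[JVP] = -7/18:-1/6 = 7/3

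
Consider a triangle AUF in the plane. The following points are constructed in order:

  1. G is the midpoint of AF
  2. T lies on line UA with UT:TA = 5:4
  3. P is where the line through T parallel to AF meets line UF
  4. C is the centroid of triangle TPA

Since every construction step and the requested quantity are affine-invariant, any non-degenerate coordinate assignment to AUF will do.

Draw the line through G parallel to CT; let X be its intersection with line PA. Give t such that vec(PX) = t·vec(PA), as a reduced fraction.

t = 11/20

Choose coordinates A = (0, 0), U = (1, 0), F = (0, 1).
1. G is the midpoint of AF ⇒ G = (0, 1/2)
2. T lies on line UA with UT:TA = 5:4 ⇒ T = (4/9, 0)
3. P is where the line through T parallel to AF meets line UF ⇒ P = (4/9, 5/9)
4. C is the centroid of triangle TPA ⇒ C = (8/27, 5/27)
through G parallel to CT: direction (4/27, -5/27); meets PA at X = (1/5, 1/4)
X = P + t·(A−P) with t = 11/20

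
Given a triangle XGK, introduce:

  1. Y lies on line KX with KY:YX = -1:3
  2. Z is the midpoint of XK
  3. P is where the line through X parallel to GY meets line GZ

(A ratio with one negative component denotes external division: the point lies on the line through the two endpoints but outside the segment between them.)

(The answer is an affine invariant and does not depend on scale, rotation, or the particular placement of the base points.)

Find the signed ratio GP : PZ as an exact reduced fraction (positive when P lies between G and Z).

GP:PZ = -3

Set X = (0, 0), G = (1, 0), K = (0, 1); any affine frame gives the same invariant.
1. Y lies on line KX with KY:YX = -1:3 ⇒ Y = (0, 3/2)
2. Z is the midpoint of XK ⇒ Z = (0, 1/2)
3. P is where the line through X parallel to GY meets line GZ ⇒ P = (-1/2, 3/4)
P = G + t·(Z−G) with t = 3/2, so GP:PZ = t:(1−t) = 3/2:-1/2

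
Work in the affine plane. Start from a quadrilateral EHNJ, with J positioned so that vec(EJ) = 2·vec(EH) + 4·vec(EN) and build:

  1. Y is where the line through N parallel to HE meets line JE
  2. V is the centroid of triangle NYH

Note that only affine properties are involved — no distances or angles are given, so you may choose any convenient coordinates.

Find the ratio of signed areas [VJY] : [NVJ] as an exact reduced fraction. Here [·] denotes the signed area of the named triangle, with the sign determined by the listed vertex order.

[VJY]:[NVJ] = 3/13

Work in coordinates with E = (0, 0), H = (1, 0), N = (0, 1), J = (2, 4).
1. Y is where the line through N parallel to HE meets line JE ⇒ Y = (1/2, 1)
2. V is the centroid of triangle NYH ⇒ V = (1/2, 2/3)
2·[VJY] = 1/2, 2·[NVJ] = 13/6
[VJY]:[NVJ] = 1/2:13/6 = 3/13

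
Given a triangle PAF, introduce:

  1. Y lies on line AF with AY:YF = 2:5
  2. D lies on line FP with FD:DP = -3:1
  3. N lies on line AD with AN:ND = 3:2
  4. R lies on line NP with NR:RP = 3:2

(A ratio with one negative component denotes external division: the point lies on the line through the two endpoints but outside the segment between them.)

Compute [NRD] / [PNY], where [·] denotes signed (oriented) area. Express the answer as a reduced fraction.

[NRD]:[PNY] = 42/115

Set P = (0, 0), A = (1, 0), F = (0, 1); any affine frame gives the same invariant.
1. Y lies on line AF with AY:YF = 2:5 ⇒ Y = (5/7, 2/7)
2. D lies on line FP with FD:DP = -3:1 ⇒ D = (0, -1/2)
3. N lies on line AD with AN:ND = 3:2 ⇒ N = (2/5, -3/10)
4. R lies on line NP with NR:RP = 3:2 ⇒ R = (4/25, -3/25)
2·[NRD] = 3/25, 2·[PNY] = 23/70
[NRD]:[PNY] = 3/25:23/70 = 42/115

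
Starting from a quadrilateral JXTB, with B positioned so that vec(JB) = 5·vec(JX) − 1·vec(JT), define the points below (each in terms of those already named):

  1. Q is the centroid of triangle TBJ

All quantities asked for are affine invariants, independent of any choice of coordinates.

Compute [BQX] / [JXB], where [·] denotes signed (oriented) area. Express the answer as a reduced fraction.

Choose coordinates J = (0, 0), X = (1, 0), T = (0, 1), B = (5, -1).
1. Q is the centroid of triangle TBJ ⇒ Q = (5/3, 0)
2·[BQX] = 2/3, 2·[JXB] = -1
[BQX]:[JXB] = 2/3:-1 = -2/3

[BQX]:[JXB] = -2/3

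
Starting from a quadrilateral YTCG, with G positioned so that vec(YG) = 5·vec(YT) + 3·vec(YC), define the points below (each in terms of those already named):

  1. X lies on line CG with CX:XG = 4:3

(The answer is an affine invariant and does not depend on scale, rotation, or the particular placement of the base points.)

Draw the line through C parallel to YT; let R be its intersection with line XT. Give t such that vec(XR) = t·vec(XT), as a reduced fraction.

t = 8/15

Set Y = (0, 0), T = (1, 0), C = (0, 1), G = (5, 3); any affine frame gives the same invariant.
1. X lies on line CG with CX:XG = 4:3 ⇒ X = (20/7, 15/7)
through C parallel to YT: direction (1, 0); meets XT at R = (28/15, 1)
R = X + t·(T−X) with t = 8/15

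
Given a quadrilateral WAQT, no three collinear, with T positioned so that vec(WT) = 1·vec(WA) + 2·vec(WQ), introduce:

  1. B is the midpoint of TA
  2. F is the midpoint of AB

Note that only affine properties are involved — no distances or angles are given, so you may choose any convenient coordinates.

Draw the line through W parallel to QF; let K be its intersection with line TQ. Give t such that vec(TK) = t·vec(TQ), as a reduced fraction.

Work in coordinates with W = (0, 0), A = (1, 0), Q = (0, 1), T = (1, 2).
1. B is the midpoint of TA ⇒ B = (1, 1)
2. F is the midpoint of AB ⇒ F = (1, 1/2)
through W parallel to QF: direction (1, -1/2); meets TQ at K = (-2/3, 1/3)
K = T + t·(Q−T) with t = 5/3

t = 5/3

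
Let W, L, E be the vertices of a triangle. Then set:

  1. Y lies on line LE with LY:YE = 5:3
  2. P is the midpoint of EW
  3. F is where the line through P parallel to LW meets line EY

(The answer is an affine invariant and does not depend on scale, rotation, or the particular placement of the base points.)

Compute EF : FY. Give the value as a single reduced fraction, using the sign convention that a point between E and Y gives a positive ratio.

EF:FY = -4

Assign W = (0, 0), L = (1, 0), E = (0, 1) — the answer is frame-independent, so this choice is without loss of generality.
1. Y lies on line LE with LY:YE = 5:3 ⇒ Y = (3/8, 5/8)
2. P is the midpoint of EW ⇒ P = (0, 1/2)
3. F is where the line through P parallel to LW meets line EY ⇒ F = (1/2, 1/2)
F = E + t·(Y−E) with t = 4/3, so EF:FY = t:(1−t) = 4/3:-1/3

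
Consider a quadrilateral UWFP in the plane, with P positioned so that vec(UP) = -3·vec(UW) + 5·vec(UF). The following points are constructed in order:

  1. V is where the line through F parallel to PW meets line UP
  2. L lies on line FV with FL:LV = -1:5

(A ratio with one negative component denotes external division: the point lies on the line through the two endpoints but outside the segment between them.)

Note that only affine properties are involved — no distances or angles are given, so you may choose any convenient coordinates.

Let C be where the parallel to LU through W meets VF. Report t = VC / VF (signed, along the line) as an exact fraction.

Assign U = (0, 0), W = (1, 0), F = (0, 1), P = (-3, 5) — the answer is frame-independent, so this choice is without loss of generality.
1. V is where the line through F parallel to PW meets line UP ⇒ V = (-12/5, 4)
2. L lies on line FV with FL:LV = -1:5 ⇒ L = (3/5, 1/4)
through W parallel to LU: direction (-3/5, -1/4); meets VF at C = (17/20, -1/16)
C = V + t·(F−V) with t = 65/48

t = 65/48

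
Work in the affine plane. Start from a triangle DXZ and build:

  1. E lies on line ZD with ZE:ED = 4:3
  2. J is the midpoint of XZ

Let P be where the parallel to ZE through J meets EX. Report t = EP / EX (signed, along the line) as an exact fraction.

t = 1/2

Work in coordinates with D = (0, 0), X = (1, 0), Z = (0, 1).
1. E lies on line ZD with ZE:ED = 4:3 ⇒ E = (0, 3/7)
2. J is the midpoint of XZ ⇒ J = (1/2, 1/2)
through J parallel to ZE: direction (0, -4/7); meets EX at P = (1/2, 3/14)
P = E + t·(X−E) with t = 1/2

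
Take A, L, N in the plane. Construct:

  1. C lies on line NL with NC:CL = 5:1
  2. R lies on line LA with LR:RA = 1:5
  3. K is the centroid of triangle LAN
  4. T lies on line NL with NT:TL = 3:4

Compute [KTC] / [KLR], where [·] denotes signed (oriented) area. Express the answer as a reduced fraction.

[KTC]:[KLR] = 17/7

Choose coordinates A = (0, 0), L = (1, 0), N = (0, 1).
1. C lies on line NL with NC:CL = 5:1 ⇒ C = (5/6, 1/6)
2. R lies on line LA with LR:RA = 1:5 ⇒ R = (5/6, 0)
3. K is the centroid of triangle LAN ⇒ K = (1/3, 1/3)
4. T lies on line NL with NT:TL = 3:4 ⇒ T = (3/7, 4/7)
2·[KTC] = -17/126, 2·[KLR] = -1/18
[KTC]:[KLR] = -17/126:-1/18 = 17/7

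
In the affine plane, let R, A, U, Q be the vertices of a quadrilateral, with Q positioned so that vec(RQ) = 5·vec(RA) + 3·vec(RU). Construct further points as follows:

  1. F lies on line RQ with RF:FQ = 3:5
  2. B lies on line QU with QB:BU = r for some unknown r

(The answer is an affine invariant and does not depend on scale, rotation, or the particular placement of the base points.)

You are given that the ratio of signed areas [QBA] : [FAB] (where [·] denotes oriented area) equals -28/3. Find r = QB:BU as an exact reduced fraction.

r = 3/2

Assign R = (0, 0), A = (1, 0), U = (0, 1), Q = (5, 3) — the answer is frame-independent, so this choice is without loss of generality.
1. F lies on line RQ with RF:FQ = 3:5 ⇒ F = (15/8, 9/8)
2. With QB:BU = r, write λ = r/(r+1) so B = Q + λ·(U−Q); B is affine-linear in λ
Every point depending on B is an affine combination of B and λ-independent points, so each such coordinate is linear in λ; the λ² term in each signed area is a multiple of (U−Q)×(U−Q) = 0, so 2·[QBA] and 2·[FAB] are each linear in λ. Evaluating at λ=0 and λ=1:
  2·[QBA] = 7·λ,   2·[FAB] = -31/8·λ + 15/8
So [QBA]:[FAB] = (7·λ) / (-31/8·λ + 15/8). Setting this equal to -28/3:
  7·λ = -28/3·(-31/8·λ + 15/8)  ⇒  λ = 3/5
Then r = λ/(1−λ) = (3/5)/(2/5) = 3/2. Check: with r = 3/2, B = (2, 9/5) and [QBA]:[FAB] = -28/3 as required.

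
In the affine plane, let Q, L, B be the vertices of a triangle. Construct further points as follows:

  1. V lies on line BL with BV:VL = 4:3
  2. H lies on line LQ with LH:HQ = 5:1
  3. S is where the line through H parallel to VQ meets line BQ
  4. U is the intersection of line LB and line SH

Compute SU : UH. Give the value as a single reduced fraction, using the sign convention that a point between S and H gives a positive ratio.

Work in coordinates with Q = (0, 0), L = (1, 0), B = (0, 1).
1. V lies on line BL with BV:VL = 4:3 ⇒ V = (4/7, 3/7)
2. H lies on line LQ with LH:HQ = 5:1 ⇒ H = (1/6, 0)
3. S is where the line through H parallel to VQ meets line BQ ⇒ S = (0, -1/8)
4. U is the intersection of line LB and line SH ⇒ U = (9/14, 5/14)
U = S + t·(H−S) with t = 27/7, so SU:UH = t:(1−t) = 27/7:-20/7

SU:UH = -27/20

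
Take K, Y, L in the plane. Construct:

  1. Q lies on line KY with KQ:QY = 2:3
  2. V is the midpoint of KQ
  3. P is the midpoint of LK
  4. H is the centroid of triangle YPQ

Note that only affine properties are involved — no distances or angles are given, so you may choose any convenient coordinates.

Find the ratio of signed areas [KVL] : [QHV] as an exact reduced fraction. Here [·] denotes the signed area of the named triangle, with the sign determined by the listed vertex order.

[KVL]:[QHV] = 6

Choose coordinates K = (0, 0), Y = (1, 0), L = (0, 1).
1. Q lies on line KY with KQ:QY = 2:3 ⇒ Q = (2/5, 0)
2. V is the midpoint of KQ ⇒ V = (1/5, 0)
3. P is the midpoint of LK ⇒ P = (0, 1/2)
4. H is the centroid of triangle YPQ ⇒ H = (7/15, 1/6)
2·[KVL] = 1/5, 2·[QHV] = 1/30
[KVL]:[QHV] = 1/5:1/30 = 6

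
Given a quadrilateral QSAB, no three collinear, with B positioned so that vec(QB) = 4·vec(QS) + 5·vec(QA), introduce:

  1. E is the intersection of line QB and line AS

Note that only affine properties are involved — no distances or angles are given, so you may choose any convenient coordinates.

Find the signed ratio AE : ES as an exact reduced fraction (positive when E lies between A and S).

AE:ES = 4/5

Set Q = (0, 0), S = (1, 0), A = (0, 1), B = (4, 5); any affine frame gives the same invariant.
1. E is the intersection of line QB and line AS ⇒ E = (4/9, 5/9)
E = A + t·(S−A) with t = 4/9, so AE:ES = t:(1−t) = 4/9:5/9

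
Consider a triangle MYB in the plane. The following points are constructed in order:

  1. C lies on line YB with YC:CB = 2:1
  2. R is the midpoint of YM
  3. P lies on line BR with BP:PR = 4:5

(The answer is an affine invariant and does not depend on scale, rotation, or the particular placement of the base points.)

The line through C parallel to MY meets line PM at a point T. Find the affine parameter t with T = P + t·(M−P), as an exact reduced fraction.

t = -1/5

Assign M = (0, 0), Y = (1, 0), B = (0, 1) — the answer is frame-independent, so this choice is without loss of generality.
1. C lies on line YB with YC:CB = 2:1 ⇒ C = (1/3, 2/3)
2. R is the midpoint of YM ⇒ R = (1/2, 0)
3. P lies on line BR with BP:PR = 4:5 ⇒ P = (2/9, 5/9)
through C parallel to MY: direction (1, 0); meets PM at T = (4/15, 2/3)
T = P + t·(M−P) with t = -1/5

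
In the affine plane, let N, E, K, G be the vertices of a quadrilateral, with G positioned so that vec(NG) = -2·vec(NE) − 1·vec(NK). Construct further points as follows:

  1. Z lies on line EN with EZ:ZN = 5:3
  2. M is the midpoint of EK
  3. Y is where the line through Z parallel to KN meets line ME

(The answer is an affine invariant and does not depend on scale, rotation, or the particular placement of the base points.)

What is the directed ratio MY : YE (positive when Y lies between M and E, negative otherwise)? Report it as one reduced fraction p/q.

MY:YE = -1/5

Set N = (0, 0), E = (1, 0), K = (0, 1), G = (-2, -1); any affine frame gives the same invariant.
1. Z lies on line EN with EZ:ZN = 5:3 ⇒ Z = (3/8, 0)
2. M is the midpoint of EK ⇒ M = (1/2, 1/2)
3. Y is where the line through Z parallel to KN meets line ME ⇒ Y = (3/8, 5/8)
Y = M + t·(E−M) with t = -1/4, so MY:YE = t:(1−t) = -1/4:5/4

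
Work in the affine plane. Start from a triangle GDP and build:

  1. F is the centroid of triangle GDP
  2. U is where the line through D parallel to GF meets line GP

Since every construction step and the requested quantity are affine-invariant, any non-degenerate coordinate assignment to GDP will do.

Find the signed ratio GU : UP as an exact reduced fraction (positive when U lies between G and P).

GU:UP = -1/2

Work in coordinates with G = (0, 0), D = (1, 0), P = (0, 1).
1. F is the centroid of triangle GDP ⇒ F = (1/3, 1/3)
2. U is where the line through D parallel to GF meets line GP ⇒ U = (0, -1)
U = G + t·(P−G) with t = -1, so GU:UP = t:(1−t) = -1:2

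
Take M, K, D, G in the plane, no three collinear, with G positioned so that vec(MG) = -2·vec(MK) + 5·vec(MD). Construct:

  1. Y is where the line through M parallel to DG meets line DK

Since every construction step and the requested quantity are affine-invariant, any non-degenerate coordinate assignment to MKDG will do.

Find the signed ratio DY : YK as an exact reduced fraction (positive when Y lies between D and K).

DY:YK = -1/2

Assign M = (0, 0), K = (1, 0), D = (0, 1), G = (-2, 5) — the answer is frame-independent, so this choice is without loss of generality.
1. Y is where the line through M parallel to DG meets line DK ⇒ Y = (-1, 2)
Y = D + t·(K−D) with t = -1, so DY:YK = t:(1−t) = -1:2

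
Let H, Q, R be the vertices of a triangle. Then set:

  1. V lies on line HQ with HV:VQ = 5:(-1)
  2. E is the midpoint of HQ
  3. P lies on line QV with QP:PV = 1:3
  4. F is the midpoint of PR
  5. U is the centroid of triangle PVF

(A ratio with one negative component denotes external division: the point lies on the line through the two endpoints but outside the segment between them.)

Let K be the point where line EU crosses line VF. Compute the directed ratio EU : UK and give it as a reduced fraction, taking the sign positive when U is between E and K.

Assign H = (0, 0), Q = (1, 0), R = (0, 1) — the answer is frame-independent, so this choice is without loss of generality.
1. V lies on line HQ with HV:VQ = 5:(-1) ⇒ V = (5/4, 0)
2. E is the midpoint of HQ ⇒ E = (1/2, 0)
3. P lies on line QV with QP:PV = 1:3 ⇒ P = (17/16, 0)
4. F is the midpoint of PR ⇒ F = (17/32, 1/2)
5. U is the centroid of triangle PVF ⇒ U = (91/96, 1/6)
line EU meets VF at K = (87/88, 2/11)
U = E + t·(K−E) with t = 11/12, so EU:UK = 11/12:1/12

EU:UK = 11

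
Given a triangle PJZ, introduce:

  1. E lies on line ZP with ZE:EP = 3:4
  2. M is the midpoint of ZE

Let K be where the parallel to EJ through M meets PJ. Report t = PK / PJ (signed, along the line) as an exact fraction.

t = 11/8

Set P = (0, 0), J = (1, 0), Z = (0, 1); any affine frame gives the same invariant.
1. E lies on line ZP with ZE:EP = 3:4 ⇒ E = (0, 4/7)
2. M is the midpoint of ZE ⇒ M = (0, 11/14)
through M parallel to EJ: direction (1, -4/7); meets PJ at K = (11/8, 0)
K = P + t·(J−P) with t = 11/8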